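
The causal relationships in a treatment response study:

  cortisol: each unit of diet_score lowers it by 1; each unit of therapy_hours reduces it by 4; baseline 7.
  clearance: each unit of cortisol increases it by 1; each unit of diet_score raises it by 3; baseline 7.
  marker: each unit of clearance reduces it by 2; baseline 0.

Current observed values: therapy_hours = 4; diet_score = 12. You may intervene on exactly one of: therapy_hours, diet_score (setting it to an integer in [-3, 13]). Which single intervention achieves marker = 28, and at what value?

Intervening on therapy_hours: with other inputs at their observed values, marker = 8*therapy_hours - 76. Solving for 28 gives therapy_hours = 13, within [-3, 13].
Intervening on diet_score: marker = -4*diet_score + 4. Reaching 28 requires diet_score = -6, outside [-3, 13].

set therapy_hours = 13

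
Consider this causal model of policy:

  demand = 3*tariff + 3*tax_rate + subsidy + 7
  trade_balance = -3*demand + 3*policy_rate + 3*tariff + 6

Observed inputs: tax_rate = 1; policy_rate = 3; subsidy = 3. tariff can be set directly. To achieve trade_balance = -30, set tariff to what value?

tariff = 1

Substituting into the demand equation gives demand = 3*tariff + 13.
So trade_balance = -6*tariff - 24.
Solve -6*tariff - 24 = -30: tariff = (-30 + 24) / -6 = 1.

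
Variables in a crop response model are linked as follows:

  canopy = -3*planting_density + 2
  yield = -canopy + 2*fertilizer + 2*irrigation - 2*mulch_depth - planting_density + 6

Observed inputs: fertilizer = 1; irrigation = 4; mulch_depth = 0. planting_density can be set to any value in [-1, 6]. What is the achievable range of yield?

Substituting into the yield equation gives yield = 2*planting_density + 14.
Linear in planting_density, so extremes are at the endpoints: planting_density = -1 gives yield = 12; planting_density = 6 gives yield = 26.

12 to 26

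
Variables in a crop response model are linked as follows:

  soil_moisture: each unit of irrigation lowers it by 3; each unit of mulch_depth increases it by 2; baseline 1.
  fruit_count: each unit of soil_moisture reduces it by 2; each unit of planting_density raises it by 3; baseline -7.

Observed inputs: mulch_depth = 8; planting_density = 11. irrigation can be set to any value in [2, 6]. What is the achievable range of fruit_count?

4 to 28

Substituting into the soil_moisture equation gives soil_moisture = -3*irrigation + 17.
This gives fruit_count = 6*irrigation - 8.
Linear in irrigation, so extremes are at the endpoints: irrigation = 2 gives fruit_count = 4; irrigation = 6 gives fruit_count = 28.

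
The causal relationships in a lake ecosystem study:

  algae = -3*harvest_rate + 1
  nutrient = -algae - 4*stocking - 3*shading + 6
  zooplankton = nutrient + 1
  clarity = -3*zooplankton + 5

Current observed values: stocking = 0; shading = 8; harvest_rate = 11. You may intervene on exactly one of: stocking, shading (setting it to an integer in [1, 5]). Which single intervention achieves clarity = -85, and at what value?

set shading = 3

Intervening on stocking: clarity = 12*stocking - 40. Reaching -85 requires stocking = -15/4, not an integer.
Intervening on shading: with other inputs at their observed values, clarity = 9*shading - 112. Solving for -85 gives shading = 3, within [1, 5].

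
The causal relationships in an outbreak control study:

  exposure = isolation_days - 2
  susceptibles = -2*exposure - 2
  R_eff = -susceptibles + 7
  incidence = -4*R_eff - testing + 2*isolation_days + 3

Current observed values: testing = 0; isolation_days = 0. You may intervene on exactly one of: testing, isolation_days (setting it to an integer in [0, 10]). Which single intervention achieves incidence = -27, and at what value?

set testing = 10

Intervening on testing: with other inputs at their observed values, incidence = -testing - 17. Solving for -27 gives testing = 10, within [0, 10].
Intervening on isolation_days: incidence = -6*isolation_days - 17. Reaching -27 requires isolation_days = 5/3, not an integer.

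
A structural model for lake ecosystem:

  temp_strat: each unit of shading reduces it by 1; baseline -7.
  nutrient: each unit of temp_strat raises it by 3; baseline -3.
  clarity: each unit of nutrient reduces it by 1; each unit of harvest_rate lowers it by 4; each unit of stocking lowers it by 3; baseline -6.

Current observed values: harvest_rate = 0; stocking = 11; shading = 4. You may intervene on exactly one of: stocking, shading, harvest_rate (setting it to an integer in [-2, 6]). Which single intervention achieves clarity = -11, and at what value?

Intervening on stocking: clarity = -3*stocking + 30. Reaching -11 requires stocking = 41/3, not an integer.
Intervening on shading: clarity = 3*shading - 15. Reaching -11 requires shading = 4/3, not an integer.
Intervening on harvest_rate: with other inputs at their observed values, clarity = -4*harvest_rate - 3. Solving for -11 gives harvest_rate = 2, within [-2, 6].

set harvest_rate = 2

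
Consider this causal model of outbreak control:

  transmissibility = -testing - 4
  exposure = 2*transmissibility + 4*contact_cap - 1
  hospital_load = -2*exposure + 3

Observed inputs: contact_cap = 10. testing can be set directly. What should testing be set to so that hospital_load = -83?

testing = -6

Substituting into the exposure equation gives exposure = -2*testing + 31.
hospital_load becomes 4*testing - 59.
Solve 4*testing - 59 = -83: testing = (-83 + 59) / 4 = -6.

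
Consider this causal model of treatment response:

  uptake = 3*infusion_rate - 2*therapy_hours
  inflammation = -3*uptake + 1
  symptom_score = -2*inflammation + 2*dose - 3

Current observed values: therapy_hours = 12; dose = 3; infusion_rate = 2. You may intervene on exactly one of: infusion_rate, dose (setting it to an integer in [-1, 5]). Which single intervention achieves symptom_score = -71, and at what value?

Intervening on infusion_rate: with other inputs at their observed values, symptom_score = 18*infusion_rate - 143. Solving for -71 gives infusion_rate = 4, within [-1, 5].
Intervening on dose: symptom_score = 2*dose - 113. Reaching -71 requires dose = 21, outside [-1, 5].

set infusion_rate = 4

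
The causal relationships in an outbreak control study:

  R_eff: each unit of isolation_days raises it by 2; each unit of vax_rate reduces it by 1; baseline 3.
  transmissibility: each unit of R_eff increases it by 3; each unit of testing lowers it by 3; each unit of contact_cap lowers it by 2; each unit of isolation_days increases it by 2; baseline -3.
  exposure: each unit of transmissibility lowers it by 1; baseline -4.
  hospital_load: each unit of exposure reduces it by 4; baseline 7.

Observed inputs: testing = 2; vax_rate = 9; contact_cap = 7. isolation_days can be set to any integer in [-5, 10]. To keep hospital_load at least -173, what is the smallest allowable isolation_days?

isolation_days = -1

Substituting into the R_eff equation gives R_eff = 2*isolation_days - 6.
So transmissibility = 8*isolation_days - 41.
This gives exposure = -8*isolation_days + 37.
hospital_load becomes 32*isolation_days - 141.
Require 32*isolation_days - 141 ≥ -173, so isolation_days ≥ -1.
The smallest integer in [-5, 10] satisfying this is -1.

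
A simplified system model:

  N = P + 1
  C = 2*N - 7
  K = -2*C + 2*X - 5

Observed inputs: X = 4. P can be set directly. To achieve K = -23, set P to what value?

P = 9

Substituting into the C equation gives C = 2*P - 5.
This gives K = -4*P + 13.
Solve -4*P + 13 = -23: P = (-23 - 13) / -4 = 9.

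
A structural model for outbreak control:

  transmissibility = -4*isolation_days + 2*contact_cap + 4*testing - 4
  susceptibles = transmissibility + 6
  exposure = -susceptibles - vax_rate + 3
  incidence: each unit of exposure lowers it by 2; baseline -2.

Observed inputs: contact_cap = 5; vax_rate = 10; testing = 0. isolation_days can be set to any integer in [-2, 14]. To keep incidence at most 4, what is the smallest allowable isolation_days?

isolation_days = 4

Substituting into the transmissibility equation gives transmissibility = -4*isolation_days + 6.
Substituting into the susceptibles equation gives susceptibles = -4*isolation_days + 12.
So exposure = 4*isolation_days - 19.
Substituting into the incidence equation gives incidence = -8*isolation_days + 36.
Require -8*isolation_days + 36 ≤ 4, so isolation_days ≥ 4.
The smallest integer in [-2, 14] satisfying this is 4.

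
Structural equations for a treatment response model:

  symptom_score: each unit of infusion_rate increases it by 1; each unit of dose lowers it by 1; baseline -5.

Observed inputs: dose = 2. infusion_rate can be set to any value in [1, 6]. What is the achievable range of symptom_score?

Substituting into the symptom_score equation gives symptom_score = infusion_rate - 7.
Linear in infusion_rate, so extremes are at the endpoints: infusion_rate = 1 gives symptom_score = -6; infusion_rate = 6 gives symptom_score = -1.

-6 to -1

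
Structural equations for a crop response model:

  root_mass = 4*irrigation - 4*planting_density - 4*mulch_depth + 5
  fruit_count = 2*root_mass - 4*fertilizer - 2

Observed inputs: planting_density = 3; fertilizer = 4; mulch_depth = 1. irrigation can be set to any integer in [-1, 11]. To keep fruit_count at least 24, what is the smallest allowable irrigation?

Substituting into the root_mass equation gives root_mass = 4*irrigation - 11.
Substituting into the fruit_count equation gives fruit_count = 8*irrigation - 40.
Require 8*irrigation - 40 ≥ 24, so irrigation ≥ 8.
The smallest integer in [-1, 11] satisfying this is 8.

irrigation = 8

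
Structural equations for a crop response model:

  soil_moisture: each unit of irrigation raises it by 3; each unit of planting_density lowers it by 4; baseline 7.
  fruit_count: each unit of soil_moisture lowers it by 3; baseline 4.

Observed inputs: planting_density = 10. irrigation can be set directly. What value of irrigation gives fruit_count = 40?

irrigation = 7

Substituting into the soil_moisture equation gives soil_moisture = 3*irrigation - 33.
fruit_count becomes -9*irrigation + 103.
Solve -9*irrigation + 103 = 40: irrigation = (40 - 103) / -9 = 7.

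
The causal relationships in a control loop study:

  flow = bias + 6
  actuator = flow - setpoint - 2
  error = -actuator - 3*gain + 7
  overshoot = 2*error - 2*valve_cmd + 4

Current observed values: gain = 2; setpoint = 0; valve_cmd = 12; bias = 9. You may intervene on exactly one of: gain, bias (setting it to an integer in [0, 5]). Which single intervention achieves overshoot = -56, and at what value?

Intervening on gain: with other inputs at their observed values, overshoot = -6*gain - 32. Solving for -56 gives gain = 4, within [0, 5].
Intervening on bias: overshoot = -2*bias - 26. Reaching -56 requires bias = 15, outside [0, 5].

set gain = 4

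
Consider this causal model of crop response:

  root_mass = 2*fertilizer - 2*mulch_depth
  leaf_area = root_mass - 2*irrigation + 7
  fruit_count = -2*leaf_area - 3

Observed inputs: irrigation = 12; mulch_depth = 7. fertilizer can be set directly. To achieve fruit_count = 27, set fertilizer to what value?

Substituting into the root_mass equation gives root_mass = 2*fertilizer - 14.
leaf_area becomes 2*fertilizer - 31.
Substituting into the fruit_count equation gives fruit_count = -4*fertilizer + 59.
Solve -4*fertilizer + 59 = 27: fertilizer = (27 - 59) / -4 = 8.

fertilizer = 8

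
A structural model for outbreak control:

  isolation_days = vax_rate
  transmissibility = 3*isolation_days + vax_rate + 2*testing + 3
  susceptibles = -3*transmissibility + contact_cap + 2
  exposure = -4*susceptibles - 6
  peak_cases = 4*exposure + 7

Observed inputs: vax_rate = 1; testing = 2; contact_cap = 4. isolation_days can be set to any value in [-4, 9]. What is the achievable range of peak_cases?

Intervening on isolation_days fixes its value directly, overriding its dependence on vax_rate.
Substituting into the transmissibility equation gives transmissibility = 3*isolation_days + 8.
So susceptibles = -9*isolation_days - 18.
Substituting into the exposure equation gives exposure = 36*isolation_days + 66.
So peak_cases = 144*isolation_days + 271.
Linear in isolation_days, so extremes are at the endpoints: isolation_days = -4 gives peak_cases = -305; isolation_days = 9 gives peak_cases = 1567.

-305 to 1567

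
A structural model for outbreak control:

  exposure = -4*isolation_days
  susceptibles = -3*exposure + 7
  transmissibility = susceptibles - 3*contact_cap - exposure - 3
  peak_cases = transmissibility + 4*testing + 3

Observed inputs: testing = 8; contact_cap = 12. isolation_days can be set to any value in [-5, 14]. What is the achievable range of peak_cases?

-77 to 227

Substituting into the susceptibles equation gives susceptibles = 12*isolation_days + 7.
Substituting into the transmissibility equation gives transmissibility = 16*isolation_days - 32.
This gives peak_cases = 16*isolation_days + 3.
Linear in isolation_days, so extremes are at the endpoints: isolation_days = -5 gives peak_cases = -77; isolation_days = 14 gives peak_cases = 227.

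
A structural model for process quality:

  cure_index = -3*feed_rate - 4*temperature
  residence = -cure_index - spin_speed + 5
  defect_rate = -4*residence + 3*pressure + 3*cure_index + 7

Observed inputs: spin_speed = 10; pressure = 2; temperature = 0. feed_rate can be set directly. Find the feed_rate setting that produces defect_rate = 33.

Substituting into the cure_index equation gives cure_index = -3*feed_rate.
So residence = 3*feed_rate - 5.
Substituting into the defect_rate equation gives defect_rate = -21*feed_rate + 33.
Solve -21*feed_rate + 33 = 33: feed_rate = (33 - 33) / -21 = 0.

feed_rate = 0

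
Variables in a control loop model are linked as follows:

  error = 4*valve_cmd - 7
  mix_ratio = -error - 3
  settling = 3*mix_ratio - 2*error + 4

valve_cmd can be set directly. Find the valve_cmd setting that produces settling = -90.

valve_cmd = 6

Substituting into the mix_ratio equation gives mix_ratio = -4*valve_cmd + 4.
Substituting into the settling equation gives settling = -20*valve_cmd + 30.
Solve -20*valve_cmd + 30 = -90: valve_cmd = (-90 - 30) / -20 = 6.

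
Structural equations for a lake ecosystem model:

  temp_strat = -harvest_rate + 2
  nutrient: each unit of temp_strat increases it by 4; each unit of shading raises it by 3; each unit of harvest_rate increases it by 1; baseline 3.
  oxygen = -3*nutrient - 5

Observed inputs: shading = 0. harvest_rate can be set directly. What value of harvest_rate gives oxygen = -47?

Substituting into the nutrient equation gives nutrient = -3*harvest_rate + 11.
So oxygen = 9*harvest_rate - 38.
Solve 9*harvest_rate - 38 = -47: harvest_rate = (-47 + 38) / 9 = -1.

harvest_rate = -1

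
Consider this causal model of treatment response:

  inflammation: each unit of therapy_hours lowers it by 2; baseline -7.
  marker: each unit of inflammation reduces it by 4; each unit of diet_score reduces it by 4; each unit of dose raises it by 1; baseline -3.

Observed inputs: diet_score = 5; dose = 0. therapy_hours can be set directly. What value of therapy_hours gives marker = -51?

Substituting into the marker equation gives marker = 8*therapy_hours + 5.
Solve 8*therapy_hours + 5 = -51: therapy_hours = (-51 - 5) / 8 = -7.

therapy_hours = -7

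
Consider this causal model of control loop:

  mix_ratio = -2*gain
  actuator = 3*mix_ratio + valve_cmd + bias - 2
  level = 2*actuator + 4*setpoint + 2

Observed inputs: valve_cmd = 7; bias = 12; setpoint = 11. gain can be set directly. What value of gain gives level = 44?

gain = 3

Substituting into the actuator equation gives actuator = -6*gain + 17.
So level = -12*gain + 80.
Solve -12*gain + 80 = 44: gain = (44 - 80) / -12 = 3.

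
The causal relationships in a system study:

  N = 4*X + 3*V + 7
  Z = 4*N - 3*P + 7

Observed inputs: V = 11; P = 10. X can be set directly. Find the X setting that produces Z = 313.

X = 11

Substituting into the N equation gives N = 4*X + 40.
So Z = 16*X + 137.
Solve 16*X + 137 = 313: X = (313 - 137) / 16 = 11.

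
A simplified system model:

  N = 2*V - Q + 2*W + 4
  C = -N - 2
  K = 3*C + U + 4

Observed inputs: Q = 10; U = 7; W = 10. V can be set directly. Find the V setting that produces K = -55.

V = 3

Substituting into the N equation gives N = 2*V + 14.
So C = -2*V - 16.
This gives K = -6*V - 37.
Solve -6*V - 37 = -55: V = (-55 + 37) / -6 = 3.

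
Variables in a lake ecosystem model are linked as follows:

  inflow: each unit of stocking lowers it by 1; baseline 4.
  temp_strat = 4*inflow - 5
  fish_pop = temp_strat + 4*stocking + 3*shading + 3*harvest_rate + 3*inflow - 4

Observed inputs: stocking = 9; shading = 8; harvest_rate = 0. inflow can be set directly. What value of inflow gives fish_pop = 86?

Intervening on inflow fixes its value directly, overriding its dependence on stocking.
Substituting into the fish_pop equation gives fish_pop = 7*inflow + 51.
Solve 7*inflow + 51 = 86: inflow = (86 - 51) / 7 = 5.

inflow = 5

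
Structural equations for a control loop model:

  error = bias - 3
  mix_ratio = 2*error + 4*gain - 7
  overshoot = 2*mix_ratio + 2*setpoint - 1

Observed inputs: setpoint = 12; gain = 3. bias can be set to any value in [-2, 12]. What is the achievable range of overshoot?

13 to 69

Substituting into the mix_ratio equation gives mix_ratio = 2*bias - 1.
Substituting into the overshoot equation gives overshoot = 4*bias + 21.
Linear in bias, so extremes are at the endpoints: bias = -2 gives overshoot = 13; bias = 12 gives overshoot = 69.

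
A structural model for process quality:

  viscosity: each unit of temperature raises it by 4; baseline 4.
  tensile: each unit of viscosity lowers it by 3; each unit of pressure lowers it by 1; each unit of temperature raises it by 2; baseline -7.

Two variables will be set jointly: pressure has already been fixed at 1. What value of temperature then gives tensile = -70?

With pressure held at 1:
Substituting into the tensile equation gives tensile = -10*temperature - 20.
Solve -10*temperature - 20 = -70: temperature = (-70 + 20) / -10 = 5.

temperature = 5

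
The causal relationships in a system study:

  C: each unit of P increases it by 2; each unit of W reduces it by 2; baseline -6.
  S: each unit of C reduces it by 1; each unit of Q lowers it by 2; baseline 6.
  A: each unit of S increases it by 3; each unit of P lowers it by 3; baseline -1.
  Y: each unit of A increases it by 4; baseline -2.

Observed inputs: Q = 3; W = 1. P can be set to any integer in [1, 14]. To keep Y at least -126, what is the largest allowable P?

P = 6

Substituting into the C equation gives C = 2*P - 8.
Substituting into the S equation gives S = -2*P + 8.
Substituting into the A equation gives A = -9*P + 23.
This gives Y = -36*P + 90.
Require -36*P + 90 ≥ -126, so P ≤ 6.
The largest integer in [1, 14] satisfying this is 6.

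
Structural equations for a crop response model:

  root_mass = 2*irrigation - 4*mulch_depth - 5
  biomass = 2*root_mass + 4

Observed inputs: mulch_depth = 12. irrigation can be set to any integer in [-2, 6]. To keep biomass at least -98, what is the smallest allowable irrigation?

irrigation = 1

Substituting into the root_mass equation gives root_mass = 2*irrigation - 53.
Substituting into the biomass equation gives biomass = 4*irrigation - 102.
Require 4*irrigation - 102 ≥ -98, so irrigation ≥ 1.
The smallest integer in [-2, 6] satisfying this is 1.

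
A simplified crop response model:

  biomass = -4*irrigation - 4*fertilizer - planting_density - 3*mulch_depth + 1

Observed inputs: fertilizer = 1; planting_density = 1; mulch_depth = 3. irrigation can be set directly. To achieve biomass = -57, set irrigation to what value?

irrigation = 11

Substituting into the biomass equation gives biomass = -4*irrigation - 13.
Solve -4*irrigation - 13 = -57: irrigation = (-57 + 13) / -4 = 11.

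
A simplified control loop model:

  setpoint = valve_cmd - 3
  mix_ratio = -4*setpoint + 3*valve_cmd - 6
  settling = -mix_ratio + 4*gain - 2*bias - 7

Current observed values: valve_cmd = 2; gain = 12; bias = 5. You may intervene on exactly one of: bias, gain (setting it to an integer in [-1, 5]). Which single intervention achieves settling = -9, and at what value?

set gain = 3

Intervening on bias: settling = -2*bias + 37. Reaching -9 requires bias = 23, outside [-1, 5].
Intervening on gain: with other inputs at their observed values, settling = 4*gain - 21. Solving for -9 gives gain = 3, within [-1, 5].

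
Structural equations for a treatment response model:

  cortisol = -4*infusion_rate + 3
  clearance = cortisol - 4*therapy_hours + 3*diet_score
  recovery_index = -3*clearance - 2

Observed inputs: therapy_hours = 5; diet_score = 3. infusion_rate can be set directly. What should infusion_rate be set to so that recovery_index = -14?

infusion_rate = -3

Substituting into the clearance equation gives clearance = -4*infusion_rate - 8.
Substituting into the recovery_index equation gives recovery_index = 12*infusion_rate + 22.
Solve 12*infusion_rate + 22 = -14: infusion_rate = (-14 - 22) / 12 = -3.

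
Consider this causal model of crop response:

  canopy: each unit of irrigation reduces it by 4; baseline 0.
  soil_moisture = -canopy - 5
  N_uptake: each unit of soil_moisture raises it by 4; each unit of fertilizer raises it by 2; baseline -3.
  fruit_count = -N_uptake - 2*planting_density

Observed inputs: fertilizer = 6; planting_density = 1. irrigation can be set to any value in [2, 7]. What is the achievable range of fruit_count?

Substituting into the soil_moisture equation gives soil_moisture = 4*irrigation - 5.
Substituting into the N_uptake equation gives N_uptake = 16*irrigation - 11.
fruit_count becomes -16*irrigation + 9.
Linear in irrigation, so extremes are at the endpoints: irrigation = 2 gives fruit_count = -23; irrigation = 7 gives fruit_count = -103.

-103 to -23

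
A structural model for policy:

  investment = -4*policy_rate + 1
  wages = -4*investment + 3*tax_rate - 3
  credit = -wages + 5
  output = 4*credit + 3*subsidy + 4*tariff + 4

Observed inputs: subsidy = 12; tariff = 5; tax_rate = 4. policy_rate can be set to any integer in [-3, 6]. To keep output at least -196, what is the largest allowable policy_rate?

policy_rate = 4

Substituting into the wages equation gives wages = 16*policy_rate + 5.
Substituting into the credit equation gives credit = -16*policy_rate.
output becomes -64*policy_rate + 60.
Require -64*policy_rate + 60 ≥ -196, so policy_rate ≤ 4.
The largest integer in [-3, 6] satisfying this is 4.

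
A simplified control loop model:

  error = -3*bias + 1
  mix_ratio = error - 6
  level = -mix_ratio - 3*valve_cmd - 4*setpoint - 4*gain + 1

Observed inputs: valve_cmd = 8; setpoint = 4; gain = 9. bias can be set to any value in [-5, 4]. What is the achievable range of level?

-85 to -58

Substituting into the mix_ratio equation gives mix_ratio = -3*bias - 5.
So level = 3*bias - 70.
Linear in bias, so extremes are at the endpoints: bias = -5 gives level = -85; bias = 4 gives level = -58.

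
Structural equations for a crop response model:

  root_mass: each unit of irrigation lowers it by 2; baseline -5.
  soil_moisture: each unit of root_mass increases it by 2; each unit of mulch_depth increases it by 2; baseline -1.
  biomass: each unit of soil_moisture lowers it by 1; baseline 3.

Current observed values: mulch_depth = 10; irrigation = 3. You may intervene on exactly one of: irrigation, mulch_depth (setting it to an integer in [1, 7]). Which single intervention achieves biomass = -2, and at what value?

Intervening on irrigation: with other inputs at their observed values, biomass = 4*irrigation - 6. Solving for -2 gives irrigation = 1, within [1, 7].
Intervening on mulch_depth: biomass = -2*mulch_depth + 26. Reaching -2 requires mulch_depth = 14, outside [1, 7].

set irrigation = 1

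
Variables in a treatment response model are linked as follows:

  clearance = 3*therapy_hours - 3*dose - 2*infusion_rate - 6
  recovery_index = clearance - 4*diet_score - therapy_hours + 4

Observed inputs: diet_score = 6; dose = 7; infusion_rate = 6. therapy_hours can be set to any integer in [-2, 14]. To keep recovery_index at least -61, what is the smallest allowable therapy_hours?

Substituting into the clearance equation gives clearance = 3*therapy_hours - 39.
This gives recovery_index = 2*therapy_hours - 59.
Require 2*therapy_hours - 59 ≥ -61, so therapy_hours ≥ -1.
The smallest integer in [-2, 14] satisfying this is -1.

therapy_hours = -1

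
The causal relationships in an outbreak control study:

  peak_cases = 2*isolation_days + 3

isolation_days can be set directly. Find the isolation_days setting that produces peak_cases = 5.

isolation_days = 1

Solve 2*isolation_days + 3 = 5: isolation_days = (5 - 3) / 2 = 1.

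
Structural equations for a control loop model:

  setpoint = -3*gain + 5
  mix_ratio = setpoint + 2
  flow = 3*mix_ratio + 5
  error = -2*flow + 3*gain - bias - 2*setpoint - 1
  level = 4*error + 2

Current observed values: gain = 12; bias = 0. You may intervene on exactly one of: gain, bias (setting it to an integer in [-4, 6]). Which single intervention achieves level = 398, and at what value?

Intervening on gain: with other inputs at their observed values, level = 108*gain - 250. Solving for 398 gives gain = 6, within [-4, 6].
Intervening on bias: level = -4*bias + 1046. Reaching 398 requires bias = 162, outside [-4, 6].

set gain = 6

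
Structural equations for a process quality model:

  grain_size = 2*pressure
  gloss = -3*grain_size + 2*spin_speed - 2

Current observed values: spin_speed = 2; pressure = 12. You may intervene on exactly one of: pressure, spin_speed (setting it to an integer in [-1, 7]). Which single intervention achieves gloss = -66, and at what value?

Intervening on pressure: gloss = -6*pressure + 2. Reaching -66 requires pressure = 34/3, not an integer.
Intervening on spin_speed: with other inputs at their observed values, gloss = 2*spin_speed - 74. Solving for -66 gives spin_speed = 4, within [-1, 7].

set spin_speed = 4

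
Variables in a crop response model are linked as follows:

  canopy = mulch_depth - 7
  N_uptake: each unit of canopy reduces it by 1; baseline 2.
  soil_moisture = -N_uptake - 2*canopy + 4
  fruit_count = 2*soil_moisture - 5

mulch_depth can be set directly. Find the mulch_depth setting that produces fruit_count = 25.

mulch_depth = -6

Substituting into the N_uptake equation gives N_uptake = -mulch_depth + 9.
Substituting into the soil_moisture equation gives soil_moisture = -mulch_depth + 9.
Substituting into the fruit_count equation gives fruit_count = -2*mulch_depth + 13.
Solve -2*mulch_depth + 13 = 25: mulch_depth = (25 - 13) / -2 = -6.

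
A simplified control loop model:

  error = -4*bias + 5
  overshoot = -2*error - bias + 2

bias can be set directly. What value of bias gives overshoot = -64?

Substituting into the overshoot equation gives overshoot = 7*bias - 8.
Solve 7*bias - 8 = -64: bias = (-64 + 8) / 7 = -8.

bias = -8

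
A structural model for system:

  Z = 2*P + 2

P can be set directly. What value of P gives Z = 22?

P = 10

Solve 2*P + 2 = 22: P = (22 - 2) / 2 = 10.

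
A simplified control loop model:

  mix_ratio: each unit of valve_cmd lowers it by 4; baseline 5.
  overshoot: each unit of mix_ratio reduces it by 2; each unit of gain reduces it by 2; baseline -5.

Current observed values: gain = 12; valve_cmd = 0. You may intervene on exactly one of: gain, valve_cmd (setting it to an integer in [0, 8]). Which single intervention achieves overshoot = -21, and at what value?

set gain = 3

Intervening on gain: with other inputs at their observed values, overshoot = -2*gain - 15. Solving for -21 gives gain = 3, within [0, 8].
Intervening on valve_cmd: overshoot = 8*valve_cmd - 39. Reaching -21 requires valve_cmd = 9/4, not an integer.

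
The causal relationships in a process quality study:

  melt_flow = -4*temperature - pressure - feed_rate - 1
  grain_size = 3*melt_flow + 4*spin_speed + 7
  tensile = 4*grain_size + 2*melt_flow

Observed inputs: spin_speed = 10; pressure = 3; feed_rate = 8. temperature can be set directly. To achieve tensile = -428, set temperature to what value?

Substituting into the melt_flow equation gives melt_flow = -4*temperature - 12.
Substituting into the grain_size equation gives grain_size = -12*temperature + 11.
Substituting into the tensile equation gives tensile = -56*temperature + 20.
Solve -56*temperature + 20 = -428: temperature = (-428 - 20) / -56 = 8.

temperature = 8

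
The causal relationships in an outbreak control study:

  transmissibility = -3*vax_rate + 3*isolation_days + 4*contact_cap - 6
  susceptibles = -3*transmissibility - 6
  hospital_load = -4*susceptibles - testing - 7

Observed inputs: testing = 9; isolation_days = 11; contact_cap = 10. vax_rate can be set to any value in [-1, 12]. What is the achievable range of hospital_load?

380 to 848

Substituting into the transmissibility equation gives transmissibility = -3*vax_rate + 67.
Substituting into the susceptibles equation gives susceptibles = 9*vax_rate - 207.
hospital_load becomes -36*vax_rate + 812.
Linear in vax_rate, so extremes are at the endpoints: vax_rate = -1 gives hospital_load = 848; vax_rate = 12 gives hospital_load = 380.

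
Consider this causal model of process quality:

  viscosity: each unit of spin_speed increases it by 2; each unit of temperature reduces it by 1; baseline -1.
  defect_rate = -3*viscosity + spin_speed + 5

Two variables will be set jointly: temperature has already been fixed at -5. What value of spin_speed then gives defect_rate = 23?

spin_speed = -6

With temperature held at -5:
Substituting into the viscosity equation gives viscosity = 2*spin_speed + 4.
This gives defect_rate = -5*spin_speed - 7.
Solve -5*spin_speed - 7 = 23: spin_speed = (23 + 7) / -5 = -6.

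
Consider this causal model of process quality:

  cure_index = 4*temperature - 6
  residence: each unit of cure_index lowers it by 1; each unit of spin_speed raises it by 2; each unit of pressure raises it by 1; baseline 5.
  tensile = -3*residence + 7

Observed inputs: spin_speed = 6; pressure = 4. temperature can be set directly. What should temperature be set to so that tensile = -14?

Substituting into the residence equation gives residence = -4*temperature + 27.
Substituting into the tensile equation gives tensile = 12*temperature - 74.
Solve 12*temperature - 74 = -14: temperature = (-14 + 74) / 12 = 5.

temperature = 5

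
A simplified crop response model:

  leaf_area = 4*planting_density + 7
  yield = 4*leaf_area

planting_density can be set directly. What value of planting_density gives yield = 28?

Substituting into the yield equation gives yield = 16*planting_density + 28.
Solve 16*planting_density + 28 = 28: planting_density = (28 - 28) / 16 = 0.

planting_density = 0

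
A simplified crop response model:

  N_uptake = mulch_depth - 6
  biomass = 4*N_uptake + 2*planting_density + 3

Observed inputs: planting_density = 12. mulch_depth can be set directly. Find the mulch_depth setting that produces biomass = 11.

mulch_depth = 2

Substituting into the biomass equation gives biomass = 4*mulch_depth + 3.
Solve 4*mulch_depth + 3 = 11: mulch_depth = (11 - 3) / 4 = 2.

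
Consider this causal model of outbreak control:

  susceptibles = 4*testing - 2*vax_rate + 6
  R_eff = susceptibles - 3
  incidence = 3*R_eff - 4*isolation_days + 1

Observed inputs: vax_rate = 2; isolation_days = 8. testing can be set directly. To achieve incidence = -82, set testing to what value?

testing = -4

Substituting into the susceptibles equation gives susceptibles = 4*testing + 2.
So R_eff = 4*testing - 1.
Substituting into the incidence equation gives incidence = 12*testing - 34.
Solve 12*testing - 34 = -82: testing = (-82 + 34) / 12 = -4.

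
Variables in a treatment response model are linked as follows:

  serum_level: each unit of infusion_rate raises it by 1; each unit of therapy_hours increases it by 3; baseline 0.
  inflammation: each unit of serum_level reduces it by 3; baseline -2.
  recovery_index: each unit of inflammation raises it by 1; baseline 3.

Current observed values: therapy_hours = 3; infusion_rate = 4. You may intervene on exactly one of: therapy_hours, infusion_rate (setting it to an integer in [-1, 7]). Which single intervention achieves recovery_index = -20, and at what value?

set therapy_hours = 1

Intervening on therapy_hours: with other inputs at their observed values, recovery_index = -9*therapy_hours - 11. Solving for -20 gives therapy_hours = 1, within [-1, 7].
Intervening on infusion_rate: recovery_index = -3*infusion_rate - 26. Reaching -20 requires infusion_rate = -2, outside [-1, 7].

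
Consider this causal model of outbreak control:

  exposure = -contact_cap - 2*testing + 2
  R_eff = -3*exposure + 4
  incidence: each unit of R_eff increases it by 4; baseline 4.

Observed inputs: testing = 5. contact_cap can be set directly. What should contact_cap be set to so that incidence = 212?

contact_cap = 8

Substituting into the exposure equation gives exposure = -contact_cap - 8.
This gives R_eff = 3*contact_cap + 28.
So incidence = 12*contact_cap + 116.
Solve 12*contact_cap + 116 = 212: contact_cap = (212 - 116) / 12 = 8.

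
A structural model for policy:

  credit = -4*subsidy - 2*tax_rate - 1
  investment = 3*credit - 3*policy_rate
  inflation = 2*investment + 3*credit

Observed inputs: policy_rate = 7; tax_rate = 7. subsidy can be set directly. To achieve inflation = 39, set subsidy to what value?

Substituting into the credit equation gives credit = -4*subsidy - 15.
Substituting into the investment equation gives investment = -12*subsidy - 66.
So inflation = -36*subsidy - 177.
Solve -36*subsidy - 177 = 39: subsidy = (39 + 177) / -36 = -6.

subsidy = -6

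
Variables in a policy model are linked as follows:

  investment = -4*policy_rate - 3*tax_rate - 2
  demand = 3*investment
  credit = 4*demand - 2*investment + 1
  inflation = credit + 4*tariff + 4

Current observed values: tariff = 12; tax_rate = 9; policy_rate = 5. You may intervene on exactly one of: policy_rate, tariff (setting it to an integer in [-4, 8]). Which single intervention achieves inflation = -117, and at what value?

Intervening on policy_rate: with other inputs at their observed values, inflation = -40*policy_rate - 237. Solving for -117 gives policy_rate = -3, within [-4, 8].
Intervening on tariff: inflation = 4*tariff - 485. Reaching -117 requires tariff = 92, outside [-4, 8].

set policy_rate = -3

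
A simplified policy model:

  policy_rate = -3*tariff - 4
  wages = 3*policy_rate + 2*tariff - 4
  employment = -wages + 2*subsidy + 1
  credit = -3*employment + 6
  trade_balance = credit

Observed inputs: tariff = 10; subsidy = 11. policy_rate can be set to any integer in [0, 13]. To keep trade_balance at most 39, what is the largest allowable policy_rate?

policy_rate = 6

Intervening on policy_rate fixes its value directly, overriding its dependence on tariff.
Substituting into the wages equation gives wages = 3*policy_rate + 16.
Substituting into the employment equation gives employment = -3*policy_rate + 7.
This gives credit = 9*policy_rate - 15.
This gives trade_balance = 9*policy_rate - 15.
Require 9*policy_rate - 15 ≤ 39, so policy_rate ≤ 6.
The largest integer in [0, 13] satisfying this is 6.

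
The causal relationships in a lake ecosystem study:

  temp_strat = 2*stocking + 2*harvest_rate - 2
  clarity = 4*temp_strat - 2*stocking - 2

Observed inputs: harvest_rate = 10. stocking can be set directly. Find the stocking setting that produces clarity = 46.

Substituting into the temp_strat equation gives temp_strat = 2*stocking + 18.
Substituting into the clarity equation gives clarity = 6*stocking + 70.
Solve 6*stocking + 70 = 46: stocking = (46 - 70) / 6 = -4.

stocking = -4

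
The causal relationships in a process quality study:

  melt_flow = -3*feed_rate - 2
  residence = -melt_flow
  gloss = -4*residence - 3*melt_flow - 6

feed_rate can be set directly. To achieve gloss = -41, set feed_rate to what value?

feed_rate = 11

Substituting into the residence equation gives residence = 3*feed_rate + 2.
Substituting into the gloss equation gives gloss = -3*feed_rate - 8.
Solve -3*feed_rate - 8 = -41: feed_rate = (-41 + 8) / -3 = 11.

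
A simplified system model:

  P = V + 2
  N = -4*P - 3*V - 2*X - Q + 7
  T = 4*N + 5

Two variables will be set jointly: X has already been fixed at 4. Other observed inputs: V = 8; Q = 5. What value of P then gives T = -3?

P = -7

With X held at 4:
Intervening on P fixes its value directly, overriding its dependence on V.
Substituting into the N equation gives N = -4*P - 30.
Substituting into the T equation gives T = -16*P - 115.
Solve -16*P - 115 = -3: P = (-3 + 115) / -16 = -7.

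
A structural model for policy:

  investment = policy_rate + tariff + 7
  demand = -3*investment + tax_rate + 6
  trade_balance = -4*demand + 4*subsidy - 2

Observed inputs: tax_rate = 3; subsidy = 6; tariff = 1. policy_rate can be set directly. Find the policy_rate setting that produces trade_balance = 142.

Substituting into the investment equation gives investment = policy_rate + 8.
So demand = -3*policy_rate - 15.
Substituting into the trade_balance equation gives trade_balance = 12*policy_rate + 82.
Solve 12*policy_rate + 82 = 142: policy_rate = (142 - 82) / 12 = 5.

policy_rate = 5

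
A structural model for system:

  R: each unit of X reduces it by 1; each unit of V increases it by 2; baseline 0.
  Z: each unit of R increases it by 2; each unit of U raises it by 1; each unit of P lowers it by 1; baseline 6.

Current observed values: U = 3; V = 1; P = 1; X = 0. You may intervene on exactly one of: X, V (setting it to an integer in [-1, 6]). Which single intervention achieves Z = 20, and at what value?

Intervening on X: Z = -2*X + 12. Reaching 20 requires X = -4, outside [-1, 6].
Intervening on V: with other inputs at their observed values, Z = 4*V + 8. Solving for 20 gives V = 3, within [-1, 6].

set V = 3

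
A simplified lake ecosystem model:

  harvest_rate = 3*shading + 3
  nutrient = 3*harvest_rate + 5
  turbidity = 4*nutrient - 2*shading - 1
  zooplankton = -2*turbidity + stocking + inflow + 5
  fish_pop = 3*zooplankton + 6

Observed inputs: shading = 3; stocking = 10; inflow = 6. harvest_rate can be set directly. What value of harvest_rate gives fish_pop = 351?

Intervening on harvest_rate fixes its value directly, overriding its dependence on shading.
Substituting into the turbidity equation gives turbidity = 12*harvest_rate + 13.
Substituting into the zooplankton equation gives zooplankton = -24*harvest_rate - 5.
So fish_pop = -72*harvest_rate - 9.
Solve -72*harvest_rate - 9 = 351: harvest_rate = (351 + 9) / -72 = -5.

harvest_rate = -5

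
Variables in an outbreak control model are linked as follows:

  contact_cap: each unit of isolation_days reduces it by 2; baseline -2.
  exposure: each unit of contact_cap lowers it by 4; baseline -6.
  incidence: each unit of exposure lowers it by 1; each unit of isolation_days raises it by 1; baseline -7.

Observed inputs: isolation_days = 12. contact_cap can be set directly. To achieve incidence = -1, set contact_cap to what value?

contact_cap = -3

Intervening on contact_cap fixes its value directly, overriding its dependence on isolation_days.
Substituting into the incidence equation gives incidence = 4*contact_cap + 11.
Solve 4*contact_cap + 11 = -1: contact_cap = (-1 - 11) / 4 = -3.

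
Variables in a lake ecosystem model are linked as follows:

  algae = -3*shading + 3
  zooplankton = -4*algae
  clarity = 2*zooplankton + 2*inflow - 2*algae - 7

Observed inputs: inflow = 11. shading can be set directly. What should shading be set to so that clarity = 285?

shading = 10

Substituting into the zooplankton equation gives zooplankton = 12*shading - 12.
Substituting into the clarity equation gives clarity = 30*shading - 15.
Solve 30*shading - 15 = 285: shading = (285 + 15) / 30 = 10.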